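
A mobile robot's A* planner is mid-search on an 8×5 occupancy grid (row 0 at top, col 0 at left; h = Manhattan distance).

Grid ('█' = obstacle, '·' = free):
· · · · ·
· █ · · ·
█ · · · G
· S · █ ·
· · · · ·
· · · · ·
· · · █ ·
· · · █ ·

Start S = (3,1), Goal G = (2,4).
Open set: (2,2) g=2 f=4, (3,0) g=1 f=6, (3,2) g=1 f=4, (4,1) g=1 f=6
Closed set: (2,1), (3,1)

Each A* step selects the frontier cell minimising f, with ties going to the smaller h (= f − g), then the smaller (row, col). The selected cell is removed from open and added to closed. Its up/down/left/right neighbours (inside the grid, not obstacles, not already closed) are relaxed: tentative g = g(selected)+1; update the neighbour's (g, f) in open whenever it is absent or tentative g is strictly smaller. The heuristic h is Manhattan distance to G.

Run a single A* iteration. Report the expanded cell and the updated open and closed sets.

step 1: expand (2,2) (f=4, h=2) → closed; open now [(1,2) g=3 f=6, (2,3) g=3 f=4, (3,0) g=1 f=6, (3,2) g=1 f=4, (4,1) g=1 f=6]

expanded=(2,2); open=[(1,2) g=3 f=6, (2,3) g=3 f=4, (3,0) g=1 f=6, (3,2) g=1 f=4, (4,1) g=1 f=6]; closed=[(2,1), (2,2), (3,1)]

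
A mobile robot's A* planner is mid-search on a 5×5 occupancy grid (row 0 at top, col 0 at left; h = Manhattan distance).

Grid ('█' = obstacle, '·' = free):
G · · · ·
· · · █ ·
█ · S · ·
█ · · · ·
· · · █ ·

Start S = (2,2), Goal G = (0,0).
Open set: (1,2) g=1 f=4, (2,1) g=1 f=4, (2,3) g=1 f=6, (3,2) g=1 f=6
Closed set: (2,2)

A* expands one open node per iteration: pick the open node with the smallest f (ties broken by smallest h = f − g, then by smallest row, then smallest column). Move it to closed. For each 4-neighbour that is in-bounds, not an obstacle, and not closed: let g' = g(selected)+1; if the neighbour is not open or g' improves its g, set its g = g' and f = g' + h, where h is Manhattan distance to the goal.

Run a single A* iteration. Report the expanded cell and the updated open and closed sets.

step 1: expand (1,2) (f=4, h=3) → closed; open now [(0,2) g=2 f=4, (1,1) g=2 f=4, (2,1) g=1 f=4, (2,3) g=1 f=6, (3,2) g=1 f=6]

expanded=(1,2); open=[(0,2) g=2 f=4, (1,1) g=2 f=4, (2,1) g=1 f=4, (2,3) g=1 f=6, (3,2) g=1 f=6]; closed=[(1,2), (2,2)]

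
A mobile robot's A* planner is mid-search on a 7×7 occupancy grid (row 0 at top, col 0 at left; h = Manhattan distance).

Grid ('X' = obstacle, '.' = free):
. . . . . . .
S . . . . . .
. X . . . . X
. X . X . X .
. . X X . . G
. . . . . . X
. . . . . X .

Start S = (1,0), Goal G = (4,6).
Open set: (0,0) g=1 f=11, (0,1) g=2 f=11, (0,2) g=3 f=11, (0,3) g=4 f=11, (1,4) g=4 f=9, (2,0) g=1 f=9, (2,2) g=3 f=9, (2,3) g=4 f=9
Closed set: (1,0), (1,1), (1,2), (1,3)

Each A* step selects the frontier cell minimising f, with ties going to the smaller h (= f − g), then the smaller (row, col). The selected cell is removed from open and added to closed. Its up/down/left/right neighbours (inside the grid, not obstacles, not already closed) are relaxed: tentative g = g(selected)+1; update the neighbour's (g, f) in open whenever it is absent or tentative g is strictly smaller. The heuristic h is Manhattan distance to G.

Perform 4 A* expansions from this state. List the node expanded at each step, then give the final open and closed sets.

step 1: expand (1,4) (f=9, h=5) → closed; open now [(0,0) g=1 f=11, (0,1) g=2 f=11, (0,2) g=3 f=11, (0,3) g=4 f=11, (0,4) g=5 f=11, (1,5) g=5 f=9, (2,0) g=1 f=9, (2,2) g=3 f=9, (2,3) g=4 f=9, (2,4) g=5 f=9]
step 2: expand (1,5) (f=9, h=4) → closed; open now [(0,0) g=1 f=11, (0,1) g=2 f=11, (0,2) g=3 f=11, (0,3) g=4 f=11, (0,4) g=5 f=11, (0,5) g=6 f=11, (1,6) g=6 f=9, (2,0) g=1 f=9, (2,2) g=3 f=9, (2,3) g=4 f=9, (2,4) g=5 f=9, (2,5) g=6 f=9]
step 3: expand (1,6) (f=9, h=3) → closed; open now [(0,0) g=1 f=11, (0,1) g=2 f=11, (0,2) g=3 f=11, (0,3) g=4 f=11, (0,4) g=5 f=11, (0,5) g=6 f=11, (0,6) g=7 f=11, (2,0) g=1 f=9, (2,2) g=3 f=9, (2,3) g=4 f=9, (2,4) g=5 f=9, (2,5) g=6 f=9]
step 4: expand (2,5) (f=9, h=3) → closed; open now [(0,0) g=1 f=11, (0,1) g=2 f=11, (0,2) g=3 f=11, (0,3) g=4 f=11, (0,4) g=5 f=11, (0,5) g=6 f=11, (0,6) g=7 f=11, (2,0) g=1 f=9, (2,2) g=3 f=9, (2,3) g=4 f=9, (2,4) g=5 f=9]

order=[(1,4) → (1,5) → (1,6) → (2,5)]; open=[(0,0) g=1 f=11, (0,1) g=2 f=11, (0,2) g=3 f=11, (0,3) g=4 f=11, (0,4) g=5 f=11, (0,5) g=6 f=11, (0,6) g=7 f=11, (2,0) g=1 f=9, (2,2) g=3 f=9, (2,3) g=4 f=9, (2,4) g=5 f=9]; closed=[(1,0), (1,1), (1,2), (1,3), (1,4), (1,5), (1,6), (2,5)]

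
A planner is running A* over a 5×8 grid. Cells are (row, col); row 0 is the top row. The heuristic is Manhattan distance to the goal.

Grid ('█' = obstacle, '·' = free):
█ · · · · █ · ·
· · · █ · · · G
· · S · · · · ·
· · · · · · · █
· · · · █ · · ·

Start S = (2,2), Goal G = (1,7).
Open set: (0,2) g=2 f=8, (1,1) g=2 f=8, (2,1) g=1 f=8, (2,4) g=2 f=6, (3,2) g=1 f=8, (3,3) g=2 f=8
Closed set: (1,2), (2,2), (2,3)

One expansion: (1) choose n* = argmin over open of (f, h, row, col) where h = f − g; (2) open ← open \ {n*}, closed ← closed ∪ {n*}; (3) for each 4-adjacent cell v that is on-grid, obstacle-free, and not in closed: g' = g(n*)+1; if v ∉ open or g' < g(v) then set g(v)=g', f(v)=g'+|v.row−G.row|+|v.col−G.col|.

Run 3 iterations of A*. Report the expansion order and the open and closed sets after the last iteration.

order=[(2,4) → (1,4) → (1,5)]; open=[(0,2) g=2 f=8, (0,4) g=4 f=8, (1,1) g=2 f=8, (1,6) g=5 f=6, (2,1) g=1 f=8, (2,5) g=3 f=6, (3,2) g=1 f=8, (3,3) g=2 f=8, (3,4) g=3 f=8]; closed=[(1,2), (1,4), (1,5), (2,2), (2,3), (2,4)]

step 1: expand (2,4) (f=6, h=4) → closed; open now [(0,2) g=2 f=8, (1,1) g=2 f=8, (1,4) g=3 f=6, (2,1) g=1 f=8, (2,5) g=3 f=6, (3,2) g=1 f=8, (3,3) g=2 f=8, (3,4) g=3 f=8]
step 2: expand (1,4) (f=6, h=3) → closed; open now [(0,2) g=2 f=8, (0,4) g=4 f=8, (1,1) g=2 f=8, (1,5) g=4 f=6, (2,1) g=1 f=8, (2,5) g=3 f=6, (3,2) g=1 f=8, (3,3) g=2 f=8, (3,4) g=3 f=8]
step 3: expand (1,5) (f=6, h=2) → closed; open now [(0,2) g=2 f=8, (0,4) g=4 f=8, (1,1) g=2 f=8, (1,6) g=5 f=6, (2,1) g=1 f=8, (2,5) g=3 f=6, (3,2) g=1 f=8, (3,3) g=2 f=8, (3,4) g=3 f=8]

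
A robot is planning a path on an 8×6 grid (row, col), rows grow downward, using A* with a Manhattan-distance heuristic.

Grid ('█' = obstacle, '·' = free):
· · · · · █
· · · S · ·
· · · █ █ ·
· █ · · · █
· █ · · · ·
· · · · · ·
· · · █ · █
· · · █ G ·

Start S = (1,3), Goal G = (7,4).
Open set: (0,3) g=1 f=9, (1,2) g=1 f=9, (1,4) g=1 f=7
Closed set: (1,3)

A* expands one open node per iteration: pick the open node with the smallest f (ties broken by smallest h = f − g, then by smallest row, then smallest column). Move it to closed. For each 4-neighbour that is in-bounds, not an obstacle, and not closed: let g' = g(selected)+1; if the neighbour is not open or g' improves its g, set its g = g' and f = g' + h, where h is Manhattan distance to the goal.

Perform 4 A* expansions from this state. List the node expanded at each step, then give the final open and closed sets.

step 1: expand (1,4) (f=7, h=6) → closed; open now [(0,3) g=1 f=9, (0,4) g=2 f=9, (1,2) g=1 f=9, (1,5) g=2 f=9]
step 2: expand (0,4) (f=9, h=7) → closed; open now [(0,3) g=1 f=9, (1,2) g=1 f=9, (1,5) g=2 f=9]
step 3: expand (1,5) (f=9, h=7) → closed; open now [(0,3) g=1 f=9, (1,2) g=1 f=9, (2,5) g=3 f=9]
step 4: expand (2,5) (f=9, h=6) → closed; open now [(0,3) g=1 f=9, (1,2) g=1 f=9]

order=[(1,4) → (0,4) → (1,5) → (2,5)]; open=[(0,3) g=1 f=9, (1,2) g=1 f=9]; closed=[(0,4), (1,3), (1,4), (1,5), (2,5)]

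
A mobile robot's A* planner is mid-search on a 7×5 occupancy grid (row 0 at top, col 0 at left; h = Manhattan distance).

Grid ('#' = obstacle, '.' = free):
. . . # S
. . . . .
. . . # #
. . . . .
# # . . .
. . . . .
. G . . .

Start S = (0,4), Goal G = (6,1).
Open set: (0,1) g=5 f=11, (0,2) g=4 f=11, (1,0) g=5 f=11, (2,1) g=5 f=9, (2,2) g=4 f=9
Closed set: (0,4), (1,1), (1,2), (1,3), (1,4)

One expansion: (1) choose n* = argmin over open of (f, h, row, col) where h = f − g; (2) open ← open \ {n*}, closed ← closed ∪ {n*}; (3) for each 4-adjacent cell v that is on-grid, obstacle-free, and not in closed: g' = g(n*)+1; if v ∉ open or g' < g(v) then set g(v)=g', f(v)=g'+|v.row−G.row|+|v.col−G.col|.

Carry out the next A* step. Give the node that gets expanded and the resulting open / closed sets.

step 1: expand (2,1) (f=9, h=4) → closed; open now [(0,1) g=5 f=11, (0,2) g=4 f=11, (1,0) g=5 f=11, (2,0) g=6 f=11, (2,2) g=4 f=9, (3,1) g=6 f=9]

expanded=(2,1); open=[(0,1) g=5 f=11, (0,2) g=4 f=11, (1,0) g=5 f=11, (2,0) g=6 f=11, (2,2) g=4 f=9, (3,1) g=6 f=9]; closed=[(0,4), (1,1), (1,2), (1,3), (1,4), (2,1)]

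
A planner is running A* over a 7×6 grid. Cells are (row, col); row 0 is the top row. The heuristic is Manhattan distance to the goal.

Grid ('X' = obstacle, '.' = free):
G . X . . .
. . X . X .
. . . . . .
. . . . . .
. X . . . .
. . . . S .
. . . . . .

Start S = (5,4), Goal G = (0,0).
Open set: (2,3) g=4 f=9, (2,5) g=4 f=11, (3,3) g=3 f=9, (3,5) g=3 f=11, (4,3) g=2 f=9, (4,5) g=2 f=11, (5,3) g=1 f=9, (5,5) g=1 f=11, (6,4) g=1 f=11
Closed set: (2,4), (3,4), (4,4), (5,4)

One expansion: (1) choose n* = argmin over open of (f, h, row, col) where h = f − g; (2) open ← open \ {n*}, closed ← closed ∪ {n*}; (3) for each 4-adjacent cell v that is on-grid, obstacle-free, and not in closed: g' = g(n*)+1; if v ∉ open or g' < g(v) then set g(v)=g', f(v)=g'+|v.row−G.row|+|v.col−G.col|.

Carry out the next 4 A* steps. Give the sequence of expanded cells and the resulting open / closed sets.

step 1: expand (2,3) (f=9, h=5) → closed; open now [(1,3) g=5 f=9, (2,2) g=5 f=9, (2,5) g=4 f=11, (3,3) g=3 f=9, (3,5) g=3 f=11, (4,3) g=2 f=9, (4,5) g=2 f=11, (5,3) g=1 f=9, (5,5) g=1 f=11, (6,4) g=1 f=11]
step 2: expand (1,3) (f=9, h=4) → closed; open now [(0,3) g=6 f=9, (2,2) g=5 f=9, (2,5) g=4 f=11, (3,3) g=3 f=9, (3,5) g=3 f=11, (4,3) g=2 f=9, (4,5) g=2 f=11, (5,3) g=1 f=9, (5,5) g=1 f=11, (6,4) g=1 f=11]
step 3: expand (0,3) (f=9, h=3) → closed; open now [(0,4) g=7 f=11, (2,2) g=5 f=9, (2,5) g=4 f=11, (3,3) g=3 f=9, (3,5) g=3 f=11, (4,3) g=2 f=9, (4,5) g=2 f=11, (5,3) g=1 f=9, (5,5) g=1 f=11, (6,4) g=1 f=11]
step 4: expand (2,2) (f=9, h=4) → closed; open now [(0,4) g=7 f=11, (2,1) g=6 f=9, (2,5) g=4 f=11, (3,2) g=6 f=11, (3,3) g=3 f=9, (3,5) g=3 f=11, (4,3) g=2 f=9, (4,5) g=2 f=11, (5,3) g=1 f=9, (5,5) g=1 f=11, (6,4) g=1 f=11]

order=[(2,3) → (1,3) → (0,3) → (2,2)]; open=[(0,4) g=7 f=11, (2,1) g=6 f=9, (2,5) g=4 f=11, (3,2) g=6 f=11, (3,3) g=3 f=9, (3,5) g=3 f=11, (4,3) g=2 f=9, (4,5) g=2 f=11, (5,3) g=1 f=9, (5,5) g=1 f=11, (6,4) g=1 f=11]; closed=[(0,3), (1,3), (2,2), (2,3), (2,4), (3,4), (4,4), (5,4)]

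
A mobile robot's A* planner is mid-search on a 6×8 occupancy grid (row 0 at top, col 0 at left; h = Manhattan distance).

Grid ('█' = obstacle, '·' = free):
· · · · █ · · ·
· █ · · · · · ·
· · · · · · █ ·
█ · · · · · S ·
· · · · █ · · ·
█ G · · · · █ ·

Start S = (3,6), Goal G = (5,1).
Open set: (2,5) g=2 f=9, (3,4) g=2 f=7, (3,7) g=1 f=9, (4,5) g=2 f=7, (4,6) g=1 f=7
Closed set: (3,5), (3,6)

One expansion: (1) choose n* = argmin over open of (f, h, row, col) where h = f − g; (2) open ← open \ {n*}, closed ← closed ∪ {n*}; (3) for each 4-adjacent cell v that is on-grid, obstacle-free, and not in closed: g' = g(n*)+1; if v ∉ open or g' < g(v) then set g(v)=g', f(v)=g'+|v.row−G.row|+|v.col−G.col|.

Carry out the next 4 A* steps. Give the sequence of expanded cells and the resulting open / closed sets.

step 1: expand (3,4) (f=7, h=5) → closed; open now [(2,4) g=3 f=9, (2,5) g=2 f=9, (3,3) g=3 f=7, (3,7) g=1 f=9, (4,5) g=2 f=7, (4,6) g=1 f=7]
step 2: expand (3,3) (f=7, h=4) → closed; open now [(2,3) g=4 f=9, (2,4) g=3 f=9, (2,5) g=2 f=9, (3,2) g=4 f=7, (3,7) g=1 f=9, (4,3) g=4 f=7, (4,5) g=2 f=7, (4,6) g=1 f=7]
step 3: expand (3,2) (f=7, h=3) → closed; open now [(2,2) g=5 f=9, (2,3) g=4 f=9, (2,4) g=3 f=9, (2,5) g=2 f=9, (3,1) g=5 f=7, (3,7) g=1 f=9, (4,2) g=5 f=7, (4,3) g=4 f=7, (4,5) g=2 f=7, (4,6) g=1 f=7]
step 4: expand (3,1) (f=7, h=2) → closed; open now [(2,1) g=6 f=9, (2,2) g=5 f=9, (2,3) g=4 f=9, (2,4) g=3 f=9, (2,5) g=2 f=9, (3,7) g=1 f=9, (4,1) g=6 f=7, (4,2) g=5 f=7, (4,3) g=4 f=7, (4,5) g=2 f=7, (4,6) g=1 f=7]

order=[(3,4) → (3,3) → (3,2) → (3,1)]; open=[(2,1) g=6 f=9, (2,2) g=5 f=9, (2,3) g=4 f=9, (2,4) g=3 f=9, (2,5) g=2 f=9, (3,7) g=1 f=9, (4,1) g=6 f=7, (4,2) g=5 f=7, (4,3) g=4 f=7, (4,5) g=2 f=7, (4,6) g=1 f=7]; closed=[(3,1), (3,2), (3,3), (3,4), (3,5), (3,6)]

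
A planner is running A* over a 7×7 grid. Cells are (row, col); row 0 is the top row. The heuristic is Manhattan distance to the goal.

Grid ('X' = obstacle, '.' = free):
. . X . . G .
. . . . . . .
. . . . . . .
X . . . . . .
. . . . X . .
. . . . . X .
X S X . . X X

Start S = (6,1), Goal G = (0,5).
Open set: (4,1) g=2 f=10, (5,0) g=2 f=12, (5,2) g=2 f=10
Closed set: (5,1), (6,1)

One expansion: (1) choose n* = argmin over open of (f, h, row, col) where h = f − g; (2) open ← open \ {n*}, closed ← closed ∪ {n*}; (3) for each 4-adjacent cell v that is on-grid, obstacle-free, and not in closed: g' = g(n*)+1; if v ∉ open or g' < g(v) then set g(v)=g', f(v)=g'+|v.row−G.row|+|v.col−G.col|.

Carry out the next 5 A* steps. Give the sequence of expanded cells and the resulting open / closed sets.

step 1: expand (4,1) (f=10, h=8) → closed; open now [(3,1) g=3 f=10, (4,0) g=3 f=12, (4,2) g=3 f=10, (5,0) g=2 f=12, (5,2) g=2 f=10]
step 2: expand (3,1) (f=10, h=7) → closed; open now [(2,1) g=4 f=10, (3,2) g=4 f=10, (4,0) g=3 f=12, (4,2) g=3 f=10, (5,0) g=2 f=12, (5,2) g=2 f=10]
step 3: expand (2,1) (f=10, h=6) → closed; open now [(1,1) g=5 f=10, (2,0) g=5 f=12, (2,2) g=5 f=10, (3,2) g=4 f=10, (4,0) g=3 f=12, (4,2) g=3 f=10, (5,0) g=2 f=12, (5,2) g=2 f=10]
step 4: expand (1,1) (f=10, h=5) → closed; open now [(0,1) g=6 f=10, (1,0) g=6 f=12, (1,2) g=6 f=10, (2,0) g=5 f=12, (2,2) g=5 f=10, (3,2) g=4 f=10, (4,0) g=3 f=12, (4,2) g=3 f=10, (5,0) g=2 f=12, (5,2) g=2 f=10]
step 5: expand (0,1) (f=10, h=4) → closed; open now [(0,0) g=7 f=12, (1,0) g=6 f=12, (1,2) g=6 f=10, (2,0) g=5 f=12, (2,2) g=5 f=10, (3,2) g=4 f=10, (4,0) g=3 f=12, (4,2) g=3 f=10, (5,0) g=2 f=12, (5,2) g=2 f=10]

order=[(4,1) → (3,1) → (2,1) → (1,1) → (0,1)]; open=[(0,0) g=7 f=12, (1,0) g=6 f=12, (1,2) g=6 f=10, (2,0) g=5 f=12, (2,2) g=5 f=10, (3,2) g=4 f=10, (4,0) g=3 f=12, (4,2) g=3 f=10, (5,0) g=2 f=12, (5,2) g=2 f=10]; closed=[(0,1), (1,1), (2,1), (3,1), (4,1), (5,1), (6,1)]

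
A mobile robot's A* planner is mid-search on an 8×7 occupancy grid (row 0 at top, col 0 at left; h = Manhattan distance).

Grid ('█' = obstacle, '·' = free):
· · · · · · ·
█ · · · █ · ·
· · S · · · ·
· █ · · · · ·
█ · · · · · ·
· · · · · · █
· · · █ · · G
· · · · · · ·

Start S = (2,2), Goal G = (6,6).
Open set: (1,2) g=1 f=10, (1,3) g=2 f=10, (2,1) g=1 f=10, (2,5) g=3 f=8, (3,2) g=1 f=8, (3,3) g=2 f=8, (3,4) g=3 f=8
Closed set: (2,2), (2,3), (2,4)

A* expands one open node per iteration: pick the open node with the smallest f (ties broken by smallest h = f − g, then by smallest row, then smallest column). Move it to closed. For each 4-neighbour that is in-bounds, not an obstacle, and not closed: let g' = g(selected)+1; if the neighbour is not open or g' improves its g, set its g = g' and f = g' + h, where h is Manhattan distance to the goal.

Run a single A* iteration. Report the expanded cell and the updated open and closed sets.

expanded=(2,5); open=[(1,2) g=1 f=10, (1,3) g=2 f=10, (1,5) g=4 f=10, (2,1) g=1 f=10, (2,6) g=4 f=8, (3,2) g=1 f=8, (3,3) g=2 f=8, (3,4) g=3 f=8, (3,5) g=4 f=8]; closed=[(2,2), (2,3), (2,4), (2,5)]

step 1: expand (2,5) (f=8, h=5) → closed; open now [(1,2) g=1 f=10, (1,3) g=2 f=10, (1,5) g=4 f=10, (2,1) g=1 f=10, (2,6) g=4 f=8, (3,2) g=1 f=8, (3,3) g=2 f=8, (3,4) g=3 f=8, (3,5) g=4 f=8]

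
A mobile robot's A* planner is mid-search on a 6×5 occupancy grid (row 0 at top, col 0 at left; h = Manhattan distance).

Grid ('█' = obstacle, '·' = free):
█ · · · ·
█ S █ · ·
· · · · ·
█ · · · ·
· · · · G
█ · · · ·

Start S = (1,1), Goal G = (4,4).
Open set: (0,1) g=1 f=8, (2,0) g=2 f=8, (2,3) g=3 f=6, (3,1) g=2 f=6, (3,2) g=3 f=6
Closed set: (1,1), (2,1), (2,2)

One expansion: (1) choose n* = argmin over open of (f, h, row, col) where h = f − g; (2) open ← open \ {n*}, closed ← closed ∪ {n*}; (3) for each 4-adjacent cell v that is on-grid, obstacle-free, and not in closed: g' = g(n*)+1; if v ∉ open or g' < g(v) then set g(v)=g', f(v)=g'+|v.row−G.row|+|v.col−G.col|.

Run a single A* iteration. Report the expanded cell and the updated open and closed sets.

expanded=(2,3); open=[(0,1) g=1 f=8, (1,3) g=4 f=8, (2,0) g=2 f=8, (2,4) g=4 f=6, (3,1) g=2 f=6, (3,2) g=3 f=6, (3,3) g=4 f=6]; closed=[(1,1), (2,1), (2,2), (2,3)]

step 1: expand (2,3) (f=6, h=3) → closed; open now [(0,1) g=1 f=8, (1,3) g=4 f=8, (2,0) g=2 f=8, (2,4) g=4 f=6, (3,1) g=2 f=6, (3,2) g=3 f=6, (3,3) g=4 f=6]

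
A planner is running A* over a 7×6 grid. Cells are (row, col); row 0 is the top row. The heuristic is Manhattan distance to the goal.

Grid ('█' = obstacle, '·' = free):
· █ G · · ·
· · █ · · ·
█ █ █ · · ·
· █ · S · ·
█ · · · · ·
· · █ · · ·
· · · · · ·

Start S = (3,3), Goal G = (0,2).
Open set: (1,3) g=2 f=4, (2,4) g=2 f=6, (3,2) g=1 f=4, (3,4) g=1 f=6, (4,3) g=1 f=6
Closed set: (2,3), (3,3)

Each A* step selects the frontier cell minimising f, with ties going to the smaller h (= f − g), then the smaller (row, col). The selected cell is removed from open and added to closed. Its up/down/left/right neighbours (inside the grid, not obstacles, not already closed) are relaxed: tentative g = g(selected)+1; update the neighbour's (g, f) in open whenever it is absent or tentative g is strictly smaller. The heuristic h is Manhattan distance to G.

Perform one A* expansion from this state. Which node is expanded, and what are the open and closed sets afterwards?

step 1: expand (1,3) (f=4, h=2) → closed; open now [(0,3) g=3 f=4, (1,4) g=3 f=6, (2,4) g=2 f=6, (3,2) g=1 f=4, (3,4) g=1 f=6, (4,3) g=1 f=6]

expanded=(1,3); open=[(0,3) g=3 f=4, (1,4) g=3 f=6, (2,4) g=2 f=6, (3,2) g=1 f=4, (3,4) g=1 f=6, (4,3) g=1 f=6]; closed=[(1,3), (2,3), (3,3)]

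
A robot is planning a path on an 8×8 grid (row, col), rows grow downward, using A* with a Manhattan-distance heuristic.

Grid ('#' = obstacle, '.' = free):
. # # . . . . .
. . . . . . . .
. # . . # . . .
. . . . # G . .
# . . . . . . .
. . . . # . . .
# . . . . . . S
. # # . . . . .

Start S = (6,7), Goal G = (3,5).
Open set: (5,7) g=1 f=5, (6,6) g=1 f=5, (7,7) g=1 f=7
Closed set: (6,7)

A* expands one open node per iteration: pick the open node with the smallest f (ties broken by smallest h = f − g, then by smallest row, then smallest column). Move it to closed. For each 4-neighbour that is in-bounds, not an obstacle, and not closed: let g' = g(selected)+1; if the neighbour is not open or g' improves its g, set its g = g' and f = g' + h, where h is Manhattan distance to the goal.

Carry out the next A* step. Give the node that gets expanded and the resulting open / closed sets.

expanded=(5,7); open=[(4,7) g=2 f=5, (5,6) g=2 f=5, (6,6) g=1 f=5, (7,7) g=1 f=7]; closed=[(5,7), (6,7)]

step 1: expand (5,7) (f=5, h=4) → closed; open now [(4,7) g=2 f=5, (5,6) g=2 f=5, (6,6) g=1 f=5, (7,7) g=1 f=7]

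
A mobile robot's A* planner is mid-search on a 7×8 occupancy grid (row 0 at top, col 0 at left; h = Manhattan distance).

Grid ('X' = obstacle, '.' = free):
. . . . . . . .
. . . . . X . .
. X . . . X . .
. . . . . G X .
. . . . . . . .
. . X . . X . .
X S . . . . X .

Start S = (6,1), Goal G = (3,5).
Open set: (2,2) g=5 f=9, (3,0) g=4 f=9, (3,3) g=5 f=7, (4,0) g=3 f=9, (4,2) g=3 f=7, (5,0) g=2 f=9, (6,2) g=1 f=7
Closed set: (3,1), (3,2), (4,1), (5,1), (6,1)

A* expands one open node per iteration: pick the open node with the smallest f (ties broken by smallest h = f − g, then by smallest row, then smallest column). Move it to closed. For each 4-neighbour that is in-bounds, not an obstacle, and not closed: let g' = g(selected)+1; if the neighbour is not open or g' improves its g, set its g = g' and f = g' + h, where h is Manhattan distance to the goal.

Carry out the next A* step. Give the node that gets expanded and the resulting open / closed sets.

step 1: expand (3,3) (f=7, h=2) → closed; open now [(2,2) g=5 f=9, (2,3) g=6 f=9, (3,0) g=4 f=9, (3,4) g=6 f=7, (4,0) g=3 f=9, (4,2) g=3 f=7, (4,3) g=6 f=9, (5,0) g=2 f=9, (6,2) g=1 f=7]

expanded=(3,3); open=[(2,2) g=5 f=9, (2,3) g=6 f=9, (3,0) g=4 f=9, (3,4) g=6 f=7, (4,0) g=3 f=9, (4,2) g=3 f=7, (4,3) g=6 f=9, (5,0) g=2 f=9, (6,2) g=1 f=7]; closed=[(3,1), (3,2), (3,3), (4,1), (5,1), (6,1)]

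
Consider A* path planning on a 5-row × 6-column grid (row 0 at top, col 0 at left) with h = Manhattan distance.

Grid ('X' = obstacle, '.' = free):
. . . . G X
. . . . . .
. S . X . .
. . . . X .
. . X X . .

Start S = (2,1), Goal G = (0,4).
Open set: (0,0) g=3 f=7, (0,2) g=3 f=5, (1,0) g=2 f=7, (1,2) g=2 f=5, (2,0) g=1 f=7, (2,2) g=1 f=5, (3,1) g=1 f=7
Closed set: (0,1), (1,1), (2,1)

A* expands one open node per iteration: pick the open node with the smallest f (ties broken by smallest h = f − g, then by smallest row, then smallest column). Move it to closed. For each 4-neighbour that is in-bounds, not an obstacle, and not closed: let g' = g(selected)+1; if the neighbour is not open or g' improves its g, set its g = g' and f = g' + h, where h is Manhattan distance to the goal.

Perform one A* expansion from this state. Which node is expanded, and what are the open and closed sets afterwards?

step 1: expand (0,2) (f=5, h=2) → closed; open now [(0,0) g=3 f=7, (0,3) g=4 f=5, (1,0) g=2 f=7, (1,2) g=2 f=5, (2,0) g=1 f=7, (2,2) g=1 f=5, (3,1) g=1 f=7]

expanded=(0,2); open=[(0,0) g=3 f=7, (0,3) g=4 f=5, (1,0) g=2 f=7, (1,2) g=2 f=5, (2,0) g=1 f=7, (2,2) g=1 f=5, (3,1) g=1 f=7]; closed=[(0,1), (0,2), (1,1), (2,1)]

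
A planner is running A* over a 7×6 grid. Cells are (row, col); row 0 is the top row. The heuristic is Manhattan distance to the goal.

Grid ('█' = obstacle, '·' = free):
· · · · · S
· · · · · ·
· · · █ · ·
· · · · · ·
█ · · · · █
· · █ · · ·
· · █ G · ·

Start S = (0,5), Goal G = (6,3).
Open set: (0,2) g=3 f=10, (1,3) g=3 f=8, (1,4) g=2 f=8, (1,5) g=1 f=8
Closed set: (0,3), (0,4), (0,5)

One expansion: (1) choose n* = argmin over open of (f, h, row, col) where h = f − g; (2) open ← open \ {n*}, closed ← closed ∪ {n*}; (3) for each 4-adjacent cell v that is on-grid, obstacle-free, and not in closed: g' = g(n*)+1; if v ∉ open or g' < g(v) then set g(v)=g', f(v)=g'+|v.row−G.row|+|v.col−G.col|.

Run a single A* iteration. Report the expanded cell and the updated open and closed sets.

expanded=(1,3); open=[(0,2) g=3 f=10, (1,2) g=4 f=10, (1,4) g=2 f=8, (1,5) g=1 f=8]; closed=[(0,3), (0,4), (0,5), (1,3)]

step 1: expand (1,3) (f=8, h=5) → closed; open now [(0,2) g=3 f=10, (1,2) g=4 f=10, (1,4) g=2 f=8, (1,5) g=1 f=8]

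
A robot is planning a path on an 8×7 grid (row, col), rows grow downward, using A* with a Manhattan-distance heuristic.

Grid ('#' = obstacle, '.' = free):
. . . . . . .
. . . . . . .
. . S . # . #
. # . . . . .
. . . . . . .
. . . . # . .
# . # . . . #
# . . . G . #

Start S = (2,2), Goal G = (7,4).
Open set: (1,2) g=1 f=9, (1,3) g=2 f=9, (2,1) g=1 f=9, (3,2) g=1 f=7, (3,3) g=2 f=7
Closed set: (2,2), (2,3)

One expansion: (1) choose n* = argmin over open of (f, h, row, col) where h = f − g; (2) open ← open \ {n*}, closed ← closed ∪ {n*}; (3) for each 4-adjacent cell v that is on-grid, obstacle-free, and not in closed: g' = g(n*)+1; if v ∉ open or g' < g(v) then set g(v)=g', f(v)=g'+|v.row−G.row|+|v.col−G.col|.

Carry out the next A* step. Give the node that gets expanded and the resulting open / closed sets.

step 1: expand (3,3) (f=7, h=5) → closed; open now [(1,2) g=1 f=9, (1,3) g=2 f=9, (2,1) g=1 f=9, (3,2) g=1 f=7, (3,4) g=3 f=7, (4,3) g=3 f=7]

expanded=(3,3); open=[(1,2) g=1 f=9, (1,3) g=2 f=9, (2,1) g=1 f=9, (3,2) g=1 f=7, (3,4) g=3 f=7, (4,3) g=3 f=7]; closed=[(2,2), (2,3), (3,3)]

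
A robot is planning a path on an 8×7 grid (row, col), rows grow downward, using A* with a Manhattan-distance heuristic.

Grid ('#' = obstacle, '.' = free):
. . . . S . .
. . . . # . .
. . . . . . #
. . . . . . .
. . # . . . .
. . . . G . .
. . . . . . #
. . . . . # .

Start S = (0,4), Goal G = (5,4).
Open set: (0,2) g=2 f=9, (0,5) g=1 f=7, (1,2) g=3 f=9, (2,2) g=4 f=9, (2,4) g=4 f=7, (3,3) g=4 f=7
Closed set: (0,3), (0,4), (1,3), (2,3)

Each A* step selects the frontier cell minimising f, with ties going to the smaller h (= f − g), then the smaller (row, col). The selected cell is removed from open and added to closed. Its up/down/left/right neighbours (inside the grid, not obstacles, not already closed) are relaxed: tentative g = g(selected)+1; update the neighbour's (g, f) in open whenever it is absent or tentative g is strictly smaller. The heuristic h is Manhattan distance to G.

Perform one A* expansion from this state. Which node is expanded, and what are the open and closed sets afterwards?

step 1: expand (2,4) (f=7, h=3) → closed; open now [(0,2) g=2 f=9, (0,5) g=1 f=7, (1,2) g=3 f=9, (2,2) g=4 f=9, (2,5) g=5 f=9, (3,3) g=4 f=7, (3,4) g=5 f=7]

expanded=(2,4); open=[(0,2) g=2 f=9, (0,5) g=1 f=7, (1,2) g=3 f=9, (2,2) g=4 f=9, (2,5) g=5 f=9, (3,3) g=4 f=7, (3,4) g=5 f=7]; closed=[(0,3), (0,4), (1,3), (2,3), (2,4)]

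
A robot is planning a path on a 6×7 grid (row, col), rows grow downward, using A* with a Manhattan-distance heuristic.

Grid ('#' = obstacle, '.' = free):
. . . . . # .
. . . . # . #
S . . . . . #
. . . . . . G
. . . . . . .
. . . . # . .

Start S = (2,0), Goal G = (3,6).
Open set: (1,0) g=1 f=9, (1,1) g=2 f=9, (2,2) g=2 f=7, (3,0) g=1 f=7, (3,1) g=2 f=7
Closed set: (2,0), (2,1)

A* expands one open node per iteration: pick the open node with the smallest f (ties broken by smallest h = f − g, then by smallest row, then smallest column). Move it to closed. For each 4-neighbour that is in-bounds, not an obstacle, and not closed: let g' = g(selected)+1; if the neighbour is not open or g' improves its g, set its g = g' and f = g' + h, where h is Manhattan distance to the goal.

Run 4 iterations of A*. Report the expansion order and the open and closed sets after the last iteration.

order=[(2,2) → (2,3) → (2,4) → (2,5)]; open=[(1,0) g=1 f=9, (1,1) g=2 f=9, (1,2) g=3 f=9, (1,3) g=4 f=9, (1,5) g=6 f=9, (3,0) g=1 f=7, (3,1) g=2 f=7, (3,2) g=3 f=7, (3,3) g=4 f=7, (3,4) g=5 f=7, (3,5) g=6 f=7]; closed=[(2,0), (2,1), (2,2), (2,3), (2,4), (2,5)]

step 1: expand (2,2) (f=7, h=5) → closed; open now [(1,0) g=1 f=9, (1,1) g=2 f=9, (1,2) g=3 f=9, (2,3) g=3 f=7, (3,0) g=1 f=7, (3,1) g=2 f=7, (3,2) g=3 f=7]
step 2: expand (2,3) (f=7, h=4) → closed; open now [(1,0) g=1 f=9, (1,1) g=2 f=9, (1,2) g=3 f=9, (1,3) g=4 f=9, (2,4) g=4 f=7, (3,0) g=1 f=7, (3,1) g=2 f=7, (3,2) g=3 f=7, (3,3) g=4 f=7]
step 3: expand (2,4) (f=7, h=3) → closed; open now [(1,0) g=1 f=9, (1,1) g=2 f=9, (1,2) g=3 f=9, (1,3) g=4 f=9, (2,5) g=5 f=7, (3,0) g=1 f=7, (3,1) g=2 f=7, (3,2) g=3 f=7, (3,3) g=4 f=7, (3,4) g=5 f=7]
step 4: expand (2,5) (f=7, h=2) → closed; open now [(1,0) g=1 f=9, (1,1) g=2 f=9, (1,2) g=3 f=9, (1,3) g=4 f=9, (1,5) g=6 f=9, (3,0) g=1 f=7, (3,1) g=2 f=7, (3,2) g=3 f=7, (3,3) g=4 f=7, (3,4) g=5 f=7, (3,5) g=6 f=7]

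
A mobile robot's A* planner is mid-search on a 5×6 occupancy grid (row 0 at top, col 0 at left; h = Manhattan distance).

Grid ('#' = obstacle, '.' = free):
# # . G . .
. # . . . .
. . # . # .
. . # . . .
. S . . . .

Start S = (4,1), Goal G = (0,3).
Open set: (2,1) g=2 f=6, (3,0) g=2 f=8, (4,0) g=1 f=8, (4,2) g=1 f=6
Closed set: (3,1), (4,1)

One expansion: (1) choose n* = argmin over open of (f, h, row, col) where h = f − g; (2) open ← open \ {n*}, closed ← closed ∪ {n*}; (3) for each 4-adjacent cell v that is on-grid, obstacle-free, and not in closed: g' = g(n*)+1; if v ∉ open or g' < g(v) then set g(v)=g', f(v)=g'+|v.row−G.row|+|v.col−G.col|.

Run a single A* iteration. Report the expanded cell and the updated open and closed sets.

expanded=(2,1); open=[(2,0) g=3 f=8, (3,0) g=2 f=8, (4,0) g=1 f=8, (4,2) g=1 f=6]; closed=[(2,1), (3,1), (4,1)]

step 1: expand (2,1) (f=6, h=4) → closed; open now [(2,0) g=3 f=8, (3,0) g=2 f=8, (4,0) g=1 f=8, (4,2) g=1 f=6]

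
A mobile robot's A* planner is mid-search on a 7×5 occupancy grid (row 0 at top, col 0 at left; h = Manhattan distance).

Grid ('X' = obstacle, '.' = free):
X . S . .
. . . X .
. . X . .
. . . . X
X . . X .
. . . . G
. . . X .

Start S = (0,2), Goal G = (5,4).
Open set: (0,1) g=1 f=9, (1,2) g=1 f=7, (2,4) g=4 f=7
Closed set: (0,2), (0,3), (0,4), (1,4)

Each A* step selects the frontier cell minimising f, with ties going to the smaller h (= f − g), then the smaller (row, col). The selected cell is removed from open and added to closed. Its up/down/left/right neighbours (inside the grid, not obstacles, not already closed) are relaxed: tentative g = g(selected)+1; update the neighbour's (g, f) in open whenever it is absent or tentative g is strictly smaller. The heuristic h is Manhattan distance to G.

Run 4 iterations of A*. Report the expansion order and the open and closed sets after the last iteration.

order=[(2,4) → (1,2) → (2,3) → (3,3)]; open=[(0,1) g=1 f=9, (1,1) g=2 f=9, (3,2) g=7 f=11]; closed=[(0,2), (0,3), (0,4), (1,2), (1,4), (2,3), (2,4), (3,3)]

step 1: expand (2,4) (f=7, h=3) → closed; open now [(0,1) g=1 f=9, (1,2) g=1 f=7, (2,3) g=5 f=9]
step 2: expand (1,2) (f=7, h=6) → closed; open now [(0,1) g=1 f=9, (1,1) g=2 f=9, (2,3) g=5 f=9]
step 3: expand (2,3) (f=9, h=4) → closed; open now [(0,1) g=1 f=9, (1,1) g=2 f=9, (3,3) g=6 f=9]
step 4: expand (3,3) (f=9, h=3) → closed; open now [(0,1) g=1 f=9, (1,1) g=2 f=9, (3,2) g=7 f=11]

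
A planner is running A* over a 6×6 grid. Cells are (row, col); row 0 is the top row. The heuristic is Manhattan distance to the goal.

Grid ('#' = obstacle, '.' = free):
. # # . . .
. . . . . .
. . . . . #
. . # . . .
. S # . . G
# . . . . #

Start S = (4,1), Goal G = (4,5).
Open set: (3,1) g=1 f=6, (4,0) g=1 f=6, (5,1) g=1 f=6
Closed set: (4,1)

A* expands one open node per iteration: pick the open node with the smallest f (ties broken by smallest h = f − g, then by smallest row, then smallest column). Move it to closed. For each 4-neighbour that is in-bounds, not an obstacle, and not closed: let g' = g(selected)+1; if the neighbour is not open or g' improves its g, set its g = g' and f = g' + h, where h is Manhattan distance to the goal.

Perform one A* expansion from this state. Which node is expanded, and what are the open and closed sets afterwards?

step 1: expand (3,1) (f=6, h=5) → closed; open now [(2,1) g=2 f=8, (3,0) g=2 f=8, (4,0) g=1 f=6, (5,1) g=1 f=6]

expanded=(3,1); open=[(2,1) g=2 f=8, (3,0) g=2 f=8, (4,0) g=1 f=6, (5,1) g=1 f=6]; closed=[(3,1), (4,1)]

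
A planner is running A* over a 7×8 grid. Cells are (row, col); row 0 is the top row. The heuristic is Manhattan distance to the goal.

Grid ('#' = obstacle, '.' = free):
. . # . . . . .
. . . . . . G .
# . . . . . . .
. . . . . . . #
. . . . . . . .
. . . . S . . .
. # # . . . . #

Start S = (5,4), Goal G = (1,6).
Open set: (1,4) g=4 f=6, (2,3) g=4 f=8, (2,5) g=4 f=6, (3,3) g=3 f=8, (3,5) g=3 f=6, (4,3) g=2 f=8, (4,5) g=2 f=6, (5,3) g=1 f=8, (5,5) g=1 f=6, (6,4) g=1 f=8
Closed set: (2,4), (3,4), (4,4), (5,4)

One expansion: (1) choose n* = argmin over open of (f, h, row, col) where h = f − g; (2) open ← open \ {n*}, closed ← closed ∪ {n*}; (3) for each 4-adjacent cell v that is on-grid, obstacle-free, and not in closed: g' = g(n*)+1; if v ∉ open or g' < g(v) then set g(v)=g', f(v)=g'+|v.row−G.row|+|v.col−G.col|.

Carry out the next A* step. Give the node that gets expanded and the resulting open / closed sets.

step 1: expand (1,4) (f=6, h=2) → closed; open now [(0,4) g=5 f=8, (1,3) g=5 f=8, (1,5) g=5 f=6, (2,3) g=4 f=8, (2,5) g=4 f=6, (3,3) g=3 f=8, (3,5) g=3 f=6, (4,3) g=2 f=8, (4,5) g=2 f=6, (5,3) g=1 f=8, (5,5) g=1 f=6, (6,4) g=1 f=8]

expanded=(1,4); open=[(0,4) g=5 f=8, (1,3) g=5 f=8, (1,5) g=5 f=6, (2,3) g=4 f=8, (2,5) g=4 f=6, (3,3) g=3 f=8, (3,5) g=3 f=6, (4,3) g=2 f=8, (4,5) g=2 f=6, (5,3) g=1 f=8, (5,5) g=1 f=6, (6,4) g=1 f=8]; closed=[(1,4), (2,4), (3,4), (4,4), (5,4)]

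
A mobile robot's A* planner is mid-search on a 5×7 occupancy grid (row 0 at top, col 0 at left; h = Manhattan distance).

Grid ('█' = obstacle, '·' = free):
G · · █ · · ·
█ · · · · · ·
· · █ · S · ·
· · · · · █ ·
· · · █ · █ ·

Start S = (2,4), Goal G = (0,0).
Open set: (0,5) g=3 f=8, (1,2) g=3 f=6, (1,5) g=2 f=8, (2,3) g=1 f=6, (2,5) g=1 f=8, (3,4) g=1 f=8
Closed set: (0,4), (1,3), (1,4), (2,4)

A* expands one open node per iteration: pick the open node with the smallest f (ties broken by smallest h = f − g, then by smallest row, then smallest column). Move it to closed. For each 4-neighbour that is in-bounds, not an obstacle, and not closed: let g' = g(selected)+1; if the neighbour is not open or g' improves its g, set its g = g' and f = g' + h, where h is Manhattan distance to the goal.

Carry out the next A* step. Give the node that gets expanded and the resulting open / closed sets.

expanded=(1,2); open=[(0,2) g=4 f=6, (0,5) g=3 f=8, (1,1) g=4 f=6, (1,5) g=2 f=8, (2,3) g=1 f=6, (2,5) g=1 f=8, (3,4) g=1 f=8]; closed=[(0,4), (1,2), (1,3), (1,4), (2,4)]

step 1: expand (1,2) (f=6, h=3) → closed; open now [(0,2) g=4 f=6, (0,5) g=3 f=8, (1,1) g=4 f=6, (1,5) g=2 f=8, (2,3) g=1 f=6, (2,5) g=1 f=8, (3,4) g=1 f=8]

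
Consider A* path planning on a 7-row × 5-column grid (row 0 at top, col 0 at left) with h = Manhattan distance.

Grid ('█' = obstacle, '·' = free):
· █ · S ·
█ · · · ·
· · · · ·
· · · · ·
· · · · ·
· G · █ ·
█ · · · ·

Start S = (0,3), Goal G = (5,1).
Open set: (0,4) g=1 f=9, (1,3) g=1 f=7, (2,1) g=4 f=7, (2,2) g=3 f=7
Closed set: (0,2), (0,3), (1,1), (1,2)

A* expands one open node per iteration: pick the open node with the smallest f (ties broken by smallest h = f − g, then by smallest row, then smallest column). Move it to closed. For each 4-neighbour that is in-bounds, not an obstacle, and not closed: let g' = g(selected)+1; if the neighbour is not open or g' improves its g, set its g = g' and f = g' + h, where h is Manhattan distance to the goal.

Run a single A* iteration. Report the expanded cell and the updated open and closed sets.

step 1: expand (2,1) (f=7, h=3) → closed; open now [(0,4) g=1 f=9, (1,3) g=1 f=7, (2,0) g=5 f=9, (2,2) g=3 f=7, (3,1) g=5 f=7]

expanded=(2,1); open=[(0,4) g=1 f=9, (1,3) g=1 f=7, (2,0) g=5 f=9, (2,2) g=3 f=7, (3,1) g=5 f=7]; closed=[(0,2), (0,3), (1,1), (1,2), (2,1)]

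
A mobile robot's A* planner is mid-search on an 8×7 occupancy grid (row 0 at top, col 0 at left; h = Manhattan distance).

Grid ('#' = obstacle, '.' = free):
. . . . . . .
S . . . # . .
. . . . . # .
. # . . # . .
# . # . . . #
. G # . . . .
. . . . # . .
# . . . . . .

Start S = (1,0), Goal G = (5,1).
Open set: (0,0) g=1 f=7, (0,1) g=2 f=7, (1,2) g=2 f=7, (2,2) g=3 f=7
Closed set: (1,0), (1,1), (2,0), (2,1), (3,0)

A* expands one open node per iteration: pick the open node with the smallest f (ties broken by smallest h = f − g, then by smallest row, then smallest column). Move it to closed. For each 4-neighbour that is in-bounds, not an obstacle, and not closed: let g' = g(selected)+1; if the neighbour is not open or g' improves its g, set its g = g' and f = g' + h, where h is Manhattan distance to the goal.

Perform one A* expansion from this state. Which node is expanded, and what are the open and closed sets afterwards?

expanded=(2,2); open=[(0,0) g=1 f=7, (0,1) g=2 f=7, (1,2) g=2 f=7, (2,3) g=4 f=9, (3,2) g=4 f=7]; closed=[(1,0), (1,1), (2,0), (2,1), (2,2), (3,0)]

step 1: expand (2,2) (f=7, h=4) → closed; open now [(0,0) g=1 f=7, (0,1) g=2 f=7, (1,2) g=2 f=7, (2,3) g=4 f=9, (3,2) g=4 f=7]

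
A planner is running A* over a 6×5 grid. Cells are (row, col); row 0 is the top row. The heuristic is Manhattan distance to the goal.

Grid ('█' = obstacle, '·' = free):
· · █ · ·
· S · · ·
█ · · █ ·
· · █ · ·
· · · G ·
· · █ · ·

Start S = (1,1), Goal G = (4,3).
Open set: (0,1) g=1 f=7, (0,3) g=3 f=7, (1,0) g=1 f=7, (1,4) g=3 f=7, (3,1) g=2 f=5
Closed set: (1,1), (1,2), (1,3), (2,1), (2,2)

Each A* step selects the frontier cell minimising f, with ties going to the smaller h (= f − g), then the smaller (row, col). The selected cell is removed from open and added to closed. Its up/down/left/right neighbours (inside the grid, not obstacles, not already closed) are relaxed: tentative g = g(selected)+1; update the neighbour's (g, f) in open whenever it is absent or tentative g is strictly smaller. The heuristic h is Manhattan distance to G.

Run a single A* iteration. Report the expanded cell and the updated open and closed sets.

step 1: expand (3,1) (f=5, h=3) → closed; open now [(0,1) g=1 f=7, (0,3) g=3 f=7, (1,0) g=1 f=7, (1,4) g=3 f=7, (3,0) g=3 f=7, (4,1) g=3 f=5]

expanded=(3,1); open=[(0,1) g=1 f=7, (0,3) g=3 f=7, (1,0) g=1 f=7, (1,4) g=3 f=7, (3,0) g=3 f=7, (4,1) g=3 f=5]; closed=[(1,1), (1,2), (1,3), (2,1), (2,2), (3,1)]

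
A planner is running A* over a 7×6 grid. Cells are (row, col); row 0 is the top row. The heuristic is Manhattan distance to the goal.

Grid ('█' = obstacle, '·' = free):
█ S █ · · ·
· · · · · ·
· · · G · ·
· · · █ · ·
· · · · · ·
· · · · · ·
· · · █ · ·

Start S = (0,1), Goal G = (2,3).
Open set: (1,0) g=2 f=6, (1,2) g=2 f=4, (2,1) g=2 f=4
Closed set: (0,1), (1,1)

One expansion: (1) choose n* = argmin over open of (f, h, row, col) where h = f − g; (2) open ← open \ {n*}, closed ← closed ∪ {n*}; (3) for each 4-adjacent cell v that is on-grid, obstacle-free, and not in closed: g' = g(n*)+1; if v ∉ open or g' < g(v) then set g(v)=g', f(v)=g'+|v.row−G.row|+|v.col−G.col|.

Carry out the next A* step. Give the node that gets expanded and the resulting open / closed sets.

step 1: expand (1,2) (f=4, h=2) → closed; open now [(1,0) g=2 f=6, (1,3) g=3 f=4, (2,1) g=2 f=4, (2,2) g=3 f=4]

expanded=(1,2); open=[(1,0) g=2 f=6, (1,3) g=3 f=4, (2,1) g=2 f=4, (2,2) g=3 f=4]; closed=[(0,1), (1,1), (1,2)]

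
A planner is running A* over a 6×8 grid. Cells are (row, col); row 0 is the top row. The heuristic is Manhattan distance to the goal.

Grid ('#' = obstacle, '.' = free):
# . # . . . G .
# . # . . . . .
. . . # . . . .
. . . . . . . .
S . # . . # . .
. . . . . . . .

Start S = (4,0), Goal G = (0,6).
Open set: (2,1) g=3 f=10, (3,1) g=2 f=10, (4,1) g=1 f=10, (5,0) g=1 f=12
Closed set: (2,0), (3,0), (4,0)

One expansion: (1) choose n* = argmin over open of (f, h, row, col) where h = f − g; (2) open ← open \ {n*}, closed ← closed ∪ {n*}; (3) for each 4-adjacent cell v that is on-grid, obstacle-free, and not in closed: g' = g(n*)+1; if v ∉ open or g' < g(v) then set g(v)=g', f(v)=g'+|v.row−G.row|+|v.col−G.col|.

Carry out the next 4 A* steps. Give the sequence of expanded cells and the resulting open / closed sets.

order=[(2,1) → (1,1) → (0,1) → (2,2)]; open=[(3,1) g=2 f=10, (3,2) g=5 f=12, (4,1) g=1 f=10, (5,0) g=1 f=12]; closed=[(0,1), (1,1), (2,0), (2,1), (2,2), (3,0), (4,0)]

step 1: expand (2,1) (f=10, h=7) → closed; open now [(1,1) g=4 f=10, (2,2) g=4 f=10, (3,1) g=2 f=10, (4,1) g=1 f=10, (5,0) g=1 f=12]
step 2: expand (1,1) (f=10, h=6) → closed; open now [(0,1) g=5 f=10, (2,2) g=4 f=10, (3,1) g=2 f=10, (4,1) g=1 f=10, (5,0) g=1 f=12]
step 3: expand (0,1) (f=10, h=5) → closed; open now [(2,2) g=4 f=10, (3,1) g=2 f=10, (4,1) g=1 f=10, (5,0) g=1 f=12]
step 4: expand (2,2) (f=10, h=6) → closed; open now [(3,1) g=2 f=10, (3,2) g=5 f=12, (4,1) g=1 f=10, (5,0) g=1 f=12]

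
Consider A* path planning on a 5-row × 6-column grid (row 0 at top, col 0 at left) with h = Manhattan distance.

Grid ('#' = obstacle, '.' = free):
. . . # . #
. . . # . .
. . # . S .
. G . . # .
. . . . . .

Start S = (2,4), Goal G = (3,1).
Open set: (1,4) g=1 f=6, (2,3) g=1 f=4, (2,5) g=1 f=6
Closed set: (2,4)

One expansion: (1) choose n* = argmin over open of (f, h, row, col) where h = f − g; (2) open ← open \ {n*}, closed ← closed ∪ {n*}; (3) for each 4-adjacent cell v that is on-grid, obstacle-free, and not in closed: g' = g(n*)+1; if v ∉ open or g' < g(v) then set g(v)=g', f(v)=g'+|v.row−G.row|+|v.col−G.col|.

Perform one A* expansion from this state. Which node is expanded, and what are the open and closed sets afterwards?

step 1: expand (2,3) (f=4, h=3) → closed; open now [(1,4) g=1 f=6, (2,5) g=1 f=6, (3,3) g=2 f=4]

expanded=(2,3); open=[(1,4) g=1 f=6, (2,5) g=1 f=6, (3,3) g=2 f=4]; closed=[(2,3), (2,4)]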